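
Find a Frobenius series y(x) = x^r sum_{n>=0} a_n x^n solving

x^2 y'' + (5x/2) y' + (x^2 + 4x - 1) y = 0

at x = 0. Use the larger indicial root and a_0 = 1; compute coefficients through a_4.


Write in Frobenius form y'' + (p(x)/x) y' + (q(x)/x^2) y = 0:
  p(x) = 5/2,  q(x) = x^2 + 4x - 1.
Indicial equation: r(r-1) + (5/2) r + (-1) = 0 -> roots r_1 = 1/2, r_2 = -2.
Take r = r_1 = 1/2. Let y(x) = x^r sum_{n>=0} a_n x^n with a_0 = 1.
Substitute y = x^r sum a_n x^n and match x^{r+n}. The recurrence is
  D(n) a_n + 4 a_{n-1} + 1 a_{n-2} = 0,  where D(n) = (r+n)(r+n-1) + (5/2)(r+n) + (-1).
  a_n = [-4 a_{n-1} - 1 a_{n-2}] / D(n).
Since the indicial polynomial factors as (r - r_1)(r - r_2), D(n) = (r_1 + n - r_1)(r_1 + n - r_2) = n(n + 5/2).
Evaluating step by step (a_0 = 1):
  n = 1: D(1) = 1(1 + 5/2) = 7/2; numerator = -4(1) = -4; a_1 = (-4)/(7/2) = -8/7
  n = 2: D(2) = 2(2 + 5/2) = 9; numerator = -4(-8/7) - 1(1) = 25/7; a_2 = (25/7)/(9) = 25/63
  n = 3: D(3) = 3(3 + 5/2) = 33/2; numerator = -4(25/63) - 1(-8/7) = -4/9; a_3 = (-4/9)/(33/2) = -8/297
  n = 4: D(4) = 4(4 + 5/2) = 26; numerator = -4(-8/297) - 1(25/63) = -601/2079; a_4 = (-601/2079)/(26) = -601/54054

r = 1/2; a_0 = 1; a_1 = -8/7; a_2 = 25/63; a_3 = -8/297; a_4 = -601/54054


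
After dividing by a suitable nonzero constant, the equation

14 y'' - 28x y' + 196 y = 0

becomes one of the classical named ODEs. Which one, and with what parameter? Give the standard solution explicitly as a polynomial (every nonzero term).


All three coefficients share the factor 14; dividing through by 14 gives  y'' - 2x y' + 14 y = 0.
This matches the Hermite equation y'' - 2x y' + 2n y = 0 with 2n = 14, so n = 7; the polynomial solution is H_7(x).
With y = sum_k a_k x^k, matching x^k gives (k+2)(k+1) a_{k+2} = 2(k - n) a_k = 2(k - 7) a_k. The right side vanishes at k = 7, so the series with the parity of 7 terminates at degree 7.
Standard normalization: leading coefficient of H_n is 2^n, so a_7 = 2^7 = 128. Work downward with a_k = (k+1)(k+2) a_{k+2} / (2(k - n)):
  a_5 = (6)(7)(128) / (2(5 - 7)) = 5376/(-4) = -1344
  a_3 = (4)(5)(-1344) / (2(3 - 7)) = -26880/(-8) = 3360
  a_1 = (2)(3)(3360) / (2(1 - 7)) = 20160/(-12) = -1680
Hence H_7(x) = 128 x^7 - 1344 x^5 + 3360 x^3 - 1680 x.

H_7(x); series = 128 x^7 - 1344 x^5 + 3360 x^3 - 1680 x


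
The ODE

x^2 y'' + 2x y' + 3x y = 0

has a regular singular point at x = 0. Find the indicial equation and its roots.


Divide by x^2 to reach normal form y'' + P_1(x) y' + P_2(x) y = 0 with P_1(x) = 2/x and P_2(x) = 3/x.
x = 0 is a singular point because the y'-coefficient 2/x has a pole at x = 0 and the y-coefficient 3/x has a pole at x = 0.
It is a regular singular point because x P_1(x) = p(x) = 2 and x^2 P_2(x) = q(x) = 3x are polynomials, hence analytic at x = 0.
p(0) = 2,  q(0) = 0.
Indicial equation: r(r-1) + p(0) r + q(0) = 0, i.e. r^2 + (p(0) - 1) r + q(0) = 0, i.e. r^2 + 1 r = 0.
Discriminant: (1)^2 - 4(0) = 1, so r = (-1 ± 1)/2.
Solving: r_1 = 0, r_2 = -1.

indicial: r^2 + 1 r = 0; roots r_1 = 0, r_2 = -1


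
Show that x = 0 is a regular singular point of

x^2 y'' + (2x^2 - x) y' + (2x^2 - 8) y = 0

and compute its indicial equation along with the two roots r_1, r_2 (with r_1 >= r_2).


Divide by x^2 to reach normal form y'' + P_1(x) y' + P_2(x) y = 0 with P_1(x) = 2 - 1/x and P_2(x) = 2 - 8/x^2.
x = 0 is a singular point because the y'-coefficient 2 - 1/x has a pole at x = 0 and the y-coefficient 2 - 8/x^2 has a pole at x = 0.
It is a regular singular point because x P_1(x) = p(x) = 2x - 1 and x^2 P_2(x) = q(x) = 2x^2 - 8 are polynomials, hence analytic at x = 0.
p(0) = -1,  q(0) = -8.
Indicial equation: r(r-1) + p(0) r + q(0) = 0, i.e. r^2 + (p(0) - 1) r + q(0) = 0, i.e. r^2 - 2 r - 8 = 0.
Discriminant: (-2)^2 - 4(-8) = 36, so r = (2 ± 6)/2.
Solving: r_1 = 4, r_2 = -2.

indicial: r^2 - 2 r - 8 = 0; roots r_1 = 4, r_2 = -2


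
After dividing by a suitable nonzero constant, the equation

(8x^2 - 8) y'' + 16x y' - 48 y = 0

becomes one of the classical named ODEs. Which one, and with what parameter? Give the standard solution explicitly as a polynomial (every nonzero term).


All three coefficients share the factor -8; dividing through by -8 gives  (1 - x^2) y'' - 2x y' + 6 y = 0.
This matches the Legendre equation (1 - x^2) y'' - 2x y' + n(n+1) y = 0 (note the -2x y' term) with n(n+1) = 6, so n = 2; the polynomial solution is P_2(x).
With y = sum_k a_k x^k, matching x^k gives (k+2)(k+1) a_{k+2} = [k(k+1) - n(n+1)] a_k = (k - 2)(k + 3) a_k. The right side vanishes at k = 2, so the series with the parity of 2 terminates at degree 2.
Standard normalization (P_n(1) = 1): leading coefficient (2n)!/(2^n (n!)^2) = 24/(4*4) = 3/2, so a_2 = 3/2. Work downward with a_k = (k+1)(k+2) a_{k+2} / ((k - 2)(k + 3)):
  a_0 = (1)(2)(3/2) / ((0 - 2)(0 + 3)) = 3/(-6) = -1/2
Hence P_2(x) = 3 x^2/2 - 1/2.

P_2(x); series = 3 x^2/2 - 1/2


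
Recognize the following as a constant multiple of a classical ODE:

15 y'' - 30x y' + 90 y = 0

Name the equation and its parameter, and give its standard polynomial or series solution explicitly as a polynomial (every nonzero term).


All three coefficients share the factor 15; dividing through by 15 gives  y'' - 2x y' + 6 y = 0.
This matches the Hermite equation y'' - 2x y' + 2n y = 0 with 2n = 6, so n = 3; the polynomial solution is H_3(x).
With y = sum_k a_k x^k, matching x^k gives (k+2)(k+1) a_{k+2} = 2(k - n) a_k = 2(k - 3) a_k. The right side vanishes at k = 3, so the series with the parity of 3 terminates at degree 3.
Standard normalization: leading coefficient of H_n is 2^n, so a_3 = 2^3 = 8. Work downward with a_k = (k+1)(k+2) a_{k+2} / (2(k - n)):
  a_1 = (2)(3)(8) / (2(1 - 3)) = 48/(-4) = -12
Hence H_3(x) = 8 x^3 - 12 x.

H_3(x); series = 8 x^3 - 12 x


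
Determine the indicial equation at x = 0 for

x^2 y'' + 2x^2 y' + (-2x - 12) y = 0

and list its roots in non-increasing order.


Divide by x^2 to reach normal form y'' + P_1(x) y' + P_2(x) y = 0 with P_1(x) = 2 and P_2(x) = -2/x - 12/x^2.
x = 0 is a singular point because the y-coefficient -2/x - 12/x^2 has a pole at x = 0.
It is a regular singular point because x P_1(x) = p(x) = 2x and x^2 P_2(x) = q(x) = -2x - 12 are polynomials, hence analytic at x = 0.
p(0) = 0,  q(0) = -12.
Indicial equation: r(r-1) + p(0) r + q(0) = 0, i.e. r^2 + (p(0) - 1) r + q(0) = 0, i.e. r^2 - 1 r - 12 = 0.
Discriminant: (-1)^2 - 4(-12) = 49, so r = (1 ± 7)/2.
Solving: r_1 = 4, r_2 = -3.

indicial: r^2 - 1 r - 12 = 0; roots r_1 = 4, r_2 = -3


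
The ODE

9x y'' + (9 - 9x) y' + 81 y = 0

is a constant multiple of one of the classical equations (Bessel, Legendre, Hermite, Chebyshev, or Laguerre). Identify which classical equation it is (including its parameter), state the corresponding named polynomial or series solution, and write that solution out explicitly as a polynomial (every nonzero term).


All three coefficients share the factor 9; dividing through by 9 gives  x y'' + (1 - x) y' + 9 y = 0.
This matches the Laguerre equation x y'' + (1 - x) y' + n y = 0 with n = 9; the polynomial solution is L_9(x).
With y = sum_k a_k x^k, matching x^k gives (k+1)k a_{k+1} + (k+1) a_{k+1} - k a_k + n a_k = 0, i.e. (k+1)^2 a_{k+1} = (k - n) a_k = (k - 9) a_k. The right side vanishes at k = 9, so the series terminates at degree 9.
Standard normalization L_n(0) = 1 gives a_0 = 1. Work upward with a_{k+1} = (k - 9) a_k / (k+1)^2:
  a_1 = (0 - 9)(1) / 1^2 = -9/1 = -9
  a_2 = (1 - 9)(-9) / 2^2 = 72/4 = 18
  a_3 = (2 - 9)(18) / 3^2 = -126/9 = -14
  a_4 = (3 - 9)(-14) / 4^2 = 84/16 = 21/4
  a_5 = (4 - 9)(21/4) / 5^2 = (-105/4)/25 = -21/20
  a_6 = (5 - 9)(-21/20) / 6^2 = (21/5)/36 = 7/60
  a_7 = (6 - 9)(7/60) / 7^2 = (-7/20)/49 = -1/140
  a_8 = (7 - 9)(-1/140) / 8^2 = (1/70)/64 = 1/4480
  a_9 = (8 - 9)(1/4480) / 9^2 = (-1/4480)/81 = -1/362880
Hence L_9(x) = -x^9/362880 + x^8/4480 - x^7/140 + 7 x^6/60 - 21 x^5/20 + 21 x^4/4 - 14 x^3 + 18 x^2 - 9 x + 1.

L_9(x); series = -x^9/362880 + x^8/4480 - x^7/140 + 7 x^6/60 - 21 x^5/20 + 21 x^4/4 - 14 x^3 + 18 x^2 - 9 x + 1


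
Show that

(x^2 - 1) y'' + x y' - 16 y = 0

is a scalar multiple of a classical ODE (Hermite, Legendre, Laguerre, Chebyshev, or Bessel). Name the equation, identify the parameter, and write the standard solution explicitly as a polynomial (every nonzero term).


All three coefficients share the factor -1; dividing through by -1 gives  (1 - x^2) y'' - x y' + 16 y = 0.
This matches the Chebyshev equation (1 - x^2) y'' - x y' + n^2 y = 0 (note the -x y' term, not -2x y') with n^2 = 16, so n = 4; the polynomial solution is T_4(x).
With y = sum_k a_k x^k, matching x^k gives (k+2)(k+1) a_{k+2} = (k^2 - n^2) a_k = (k - 4)(k + 4) a_k. The right side vanishes at k = 4, so the series with the parity of 4 terminates at degree 4.
Standard normalization: leading coefficient of T_n is 2^(n-1), so a_4 = 2^3 = 8. Work downward with a_k = (k+1)(k+2) a_{k+2} / ((k - 4)(k + 4)):
  a_2 = (3)(4)(8) / ((2 - 4)(2 + 4)) = 96/(-12) = -8
  a_0 = (1)(2)(-8) / ((0 - 4)(0 + 4)) = -16/(-16) = 1
Hence T_4(x) = 8 x^4 - 8 x^2 + 1.

T_4(x); series = 8 x^4 - 8 x^2 + 1


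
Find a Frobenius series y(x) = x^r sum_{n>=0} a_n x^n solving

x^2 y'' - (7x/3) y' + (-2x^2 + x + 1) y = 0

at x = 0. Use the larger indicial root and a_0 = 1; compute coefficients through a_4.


Write in Frobenius form y'' + (p(x)/x) y' + (q(x)/x^2) y = 0:
  p(x) = -7/3,  q(x) = -2x^2 + x + 1.
Indicial equation: r(r-1) + (-7/3) r + (1) = 0 -> roots r_1 = 3, r_2 = 1/3.
Take r = r_1 = 3. Let y(x) = x^r sum_{n>=0} a_n x^n with a_0 = 1.
Substitute y = x^r sum a_n x^n and match x^{r+n}. The recurrence is
  D(n) a_n + 1 a_{n-1} - 2 a_{n-2} = 0,  where D(n) = (r+n)(r+n-1) + (-7/3)(r+n) + (1).
  a_n = [-1 a_{n-1} + 2 a_{n-2}] / D(n).
Since the indicial polynomial factors as (r - r_1)(r - r_2), D(n) = (r_1 + n - r_1)(r_1 + n - r_2) = n(n + 8/3).
Evaluating step by step (a_0 = 1):
  n = 1: D(1) = 1(1 + 8/3) = 11/3; numerator = -1(1) = -1; a_1 = (-1)/(11/3) = -3/11
  n = 2: D(2) = 2(2 + 8/3) = 28/3; numerator = -1(-3/11) + 2(1) = 25/11; a_2 = (25/11)/(28/3) = 75/308
  n = 3: D(3) = 3(3 + 8/3) = 17; numerator = -1(75/308) + 2(-3/11) = -243/308; a_3 = (-243/308)/(17) = -243/5236
  n = 4: D(4) = 4(4 + 8/3) = 80/3; numerator = -1(-243/5236) + 2(75/308) = 399/748; a_4 = (399/748)/(80/3) = 1197/59840

r = 3; a_0 = 1; a_1 = -3/11; a_2 = 75/308; a_3 = -243/5236; a_4 = 1197/59840


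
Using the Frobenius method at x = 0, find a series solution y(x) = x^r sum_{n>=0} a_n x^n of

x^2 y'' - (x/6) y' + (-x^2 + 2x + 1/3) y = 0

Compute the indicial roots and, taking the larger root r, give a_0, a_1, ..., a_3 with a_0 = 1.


Write in Frobenius form y'' + (p(x)/x) y' + (q(x)/x^2) y = 0:
  p(x) = -1/6,  q(x) = -x^2 + 2x + 1/3.
Indicial equation: r(r-1) + (-1/6) r + (1/3) = 0 -> roots r_1 = 2/3, r_2 = 1/2.
Take r = r_1 = 2/3. Let y(x) = x^r sum_{n>=0} a_n x^n with a_0 = 1.
Substitute y = x^r sum a_n x^n and match x^{r+n}. The recurrence is
  D(n) a_n + 2 a_{n-1} - 1 a_{n-2} = 0,  where D(n) = (r+n)(r+n-1) + (-1/6)(r+n) + (1/3).
  a_n = [-2 a_{n-1} + 1 a_{n-2}] / D(n).
Since the indicial polynomial factors as (r - r_1)(r - r_2), D(n) = (r_1 + n - r_1)(r_1 + n - r_2) = n(n + 1/6).
Evaluating step by step (a_0 = 1):
  n = 1: D(1) = 1(1 + 1/6) = 7/6; numerator = -2(1) = -2; a_1 = (-2)/(7/6) = -12/7
  n = 2: D(2) = 2(2 + 1/6) = 13/3; numerator = -2(-12/7) + 1(1) = 31/7; a_2 = (31/7)/(13/3) = 93/91
  n = 3: D(3) = 3(3 + 1/6) = 19/2; numerator = -2(93/91) + 1(-12/7) = -342/91; a_3 = (-342/91)/(19/2) = -36/91

r = 2/3; a_0 = 1; a_1 = -12/7; a_2 = 93/91; a_3 = -36/91


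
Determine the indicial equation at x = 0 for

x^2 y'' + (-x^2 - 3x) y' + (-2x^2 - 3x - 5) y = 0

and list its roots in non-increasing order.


Divide by x^2 to reach normal form y'' + P_1(x) y' + P_2(x) y = 0 with P_1(x) = -1 - 3/x and P_2(x) = -2 - 3/x - 5/x^2.
x = 0 is a singular point because the y'-coefficient -1 - 3/x has a pole at x = 0 and the y-coefficient -2 - 3/x - 5/x^2 has a pole at x = 0.
It is a regular singular point because x P_1(x) = p(x) = -x - 3 and x^2 P_2(x) = q(x) = -2x^2 - 3x - 5 are polynomials, hence analytic at x = 0.
p(0) = -3,  q(0) = -5.
Indicial equation: r(r-1) + p(0) r + q(0) = 0, i.e. r^2 + (p(0) - 1) r + q(0) = 0, i.e. r^2 - 4 r - 5 = 0.
Discriminant: (-4)^2 - 4(-5) = 36, so r = (4 ± 6)/2.
Solving: r_1 = 5, r_2 = -1.

indicial: r^2 - 4 r - 5 = 0; roots r_1 = 5, r_2 = -1


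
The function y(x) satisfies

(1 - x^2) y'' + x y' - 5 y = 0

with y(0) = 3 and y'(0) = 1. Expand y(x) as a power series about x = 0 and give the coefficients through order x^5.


Ansatz: y(x) = sum_{n>=0} a_n x^n, so y'(x) = sum_{n>=1} n a_n x^(n-1) and y''(x) = sum_{n>=2} n(n-1) a_n x^(n-2).
Substitute into P(x) y'' + Q(x) y' + R(x) y = 0 with P(x) = 1 - x^2, Q(x) = x, R(x) = -5, and match powers of x.
Initial conditions: a_0 = 3, a_1 = 1.
Setting the coefficient of each power of x to zero and solving order by order (substituting the coefficients already found):
  x^0: 2 a_2 - 5 a_0 = 0  ->  2 a_2 = 5 a_0 = 15  ->  a_2 = 15/2
  x^1: 6 a_3 - 4 a_1 = 0  ->  6 a_3 = 4 a_1 = 4  ->  a_3 = 2/3
  x^2: 12 a_4 - 5 a_2 = 0  ->  12 a_4 = 5 a_2 = 75/2  ->  a_4 = 25/8
  x^3: 20 a_5 - 8 a_3 = 0  ->  20 a_5 = 8 a_3 = 16/3  ->  a_5 = 4/15
Truncated series: y(x) = 3 + x + (15/2) x^2 + (2/3) x^3 + (25/8) x^4 + (4/15) x^5 + O(x^6).

a_0 = 3; a_1 = 1; a_2 = 15/2; a_3 = 2/3; a_4 = 25/8; a_5 = 4/15


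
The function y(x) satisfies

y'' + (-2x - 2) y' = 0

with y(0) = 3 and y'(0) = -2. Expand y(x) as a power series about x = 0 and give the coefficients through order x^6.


Ansatz: y(x) = sum_{n>=0} a_n x^n, so y'(x) = sum_{n>=1} n a_n x^(n-1) and y''(x) = sum_{n>=2} n(n-1) a_n x^(n-2).
Substitute into P(x) y'' + Q(x) y' + R(x) y = 0 with P(x) = 1, Q(x) = -2x - 2, R(x) = 0, and match powers of x.
Initial conditions: a_0 = 3, a_1 = -2.
Setting the coefficient of each power of x to zero and solving order by order (substituting the coefficients already found):
  x^0: 2 a_2 - 2 a_1 = 0  ->  2 a_2 = 2 a_1 = -4  ->  a_2 = -2
  x^1: 6 a_3 - 4 a_2 - 2 a_1 = 0  ->  6 a_3 = 4 a_2 + 2 a_1 = -12  ->  a_3 = -2
  x^2: 12 a_4 - 6 a_3 - 4 a_2 = 0  ->  12 a_4 = 6 a_3 + 4 a_2 = -20  ->  a_4 = -5/3
  x^3: 20 a_5 - 8 a_4 - 6 a_3 = 0  ->  20 a_5 = 8 a_4 + 6 a_3 = -76/3  ->  a_5 = -19/15
  x^4: 30 a_6 - 10 a_5 - 8 a_4 = 0  ->  30 a_6 = 10 a_5 + 8 a_4 = -26  ->  a_6 = -13/15
Truncated series: y(x) = 3 - 2 x - 2 x^2 - 2 x^3 - (5/3) x^4 - (19/15) x^5 - (13/15) x^6 + O(x^7).

a_0 = 3; a_1 = -2; a_2 = -2; a_3 = -2; a_4 = -5/3; a_5 = -19/15; a_6 = -13/15


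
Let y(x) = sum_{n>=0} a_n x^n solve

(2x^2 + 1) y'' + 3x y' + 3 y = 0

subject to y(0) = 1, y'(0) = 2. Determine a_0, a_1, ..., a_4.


Ansatz: y(x) = sum_{n>=0} a_n x^n, so y'(x) = sum_{n>=1} n a_n x^(n-1) and y''(x) = sum_{n>=2} n(n-1) a_n x^(n-2).
Substitute into P(x) y'' + Q(x) y' + R(x) y = 0 with P(x) = 2x^2 + 1, Q(x) = 3x, R(x) = 3, and match powers of x.
Initial conditions: a_0 = 1, a_1 = 2.
Setting the coefficient of each power of x to zero and solving order by order (substituting the coefficients already found):
  x^0: 2 a_2 + 3 a_0 = 0  ->  2 a_2 = -3 a_0 = -3  ->  a_2 = -3/2
  x^1: 6 a_3 + 6 a_1 = 0  ->  6 a_3 = -6 a_1 = -12  ->  a_3 = -2
  x^2: 12 a_4 + 13 a_2 = 0  ->  12 a_4 = -13 a_2 = 39/2  ->  a_4 = 13/8
Truncated series: y(x) = 1 + 2 x - (3/2) x^2 - 2 x^3 + (13/8) x^4 + O(x^5).

a_0 = 1; a_1 = 2; a_2 = -3/2; a_3 = -2; a_4 = 13/8


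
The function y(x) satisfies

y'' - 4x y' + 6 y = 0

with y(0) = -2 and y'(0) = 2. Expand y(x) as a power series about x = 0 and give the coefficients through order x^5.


Ansatz: y(x) = sum_{n>=0} a_n x^n, so y'(x) = sum_{n>=1} n a_n x^(n-1) and y''(x) = sum_{n>=2} n(n-1) a_n x^(n-2).
Substitute into P(x) y'' + Q(x) y' + R(x) y = 0 with P(x) = 1, Q(x) = -4x, R(x) = 6, and match powers of x.
Initial conditions: a_0 = -2, a_1 = 2.
Setting the coefficient of each power of x to zero and solving order by order (substituting the coefficients already found):
  x^0: 2 a_2 + 6 a_0 = 0  ->  2 a_2 = -6 a_0 = 12  ->  a_2 = 6
  x^1: 6 a_3 + 2 a_1 = 0  ->  6 a_3 = -2 a_1 = -4  ->  a_3 = -2/3
  x^2: 12 a_4 - 2 a_2 = 0  ->  12 a_4 = 2 a_2 = 12  ->  a_4 = 1
  x^3: 20 a_5 - 6 a_3 = 0  ->  20 a_5 = 6 a_3 = -4  ->  a_5 = -1/5
Truncated series: y(x) = -2 + 2 x + 6 x^2 - (2/3) x^3 + x^4 - (1/5) x^5 + O(x^6).

a_0 = -2; a_1 = 2; a_2 = 6; a_3 = -2/3; a_4 = 1; a_5 = -1/5


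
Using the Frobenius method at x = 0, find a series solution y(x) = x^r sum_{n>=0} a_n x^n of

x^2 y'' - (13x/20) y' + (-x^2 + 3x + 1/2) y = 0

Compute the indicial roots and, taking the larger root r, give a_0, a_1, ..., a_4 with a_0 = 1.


Write in Frobenius form y'' + (p(x)/x) y' + (q(x)/x^2) y = 0:
  p(x) = -13/20,  q(x) = -x^2 + 3x + 1/2.
Indicial equation: r(r-1) + (-13/20) r + (1/2) = 0 -> roots r_1 = 5/4, r_2 = 2/5.
Take r = r_1 = 5/4. Let y(x) = x^r sum_{n>=0} a_n x^n with a_0 = 1.
Substitute y = x^r sum a_n x^n and match x^{r+n}. The recurrence is
  D(n) a_n + 3 a_{n-1} - 1 a_{n-2} = 0,  where D(n) = (r+n)(r+n-1) + (-13/20)(r+n) + (1/2).
  a_n = [-3 a_{n-1} + 1 a_{n-2}] / D(n).
Since the indicial polynomial factors as (r - r_1)(r - r_2), D(n) = (r_1 + n - r_1)(r_1 + n - r_2) = n(n + 17/20).
Evaluating step by step (a_0 = 1):
  n = 1: D(1) = 1(1 + 17/20) = 37/20; numerator = -3(1) = -3; a_1 = (-3)/(37/20) = -60/37
  n = 2: D(2) = 2(2 + 17/20) = 57/10; numerator = -3(-60/37) + 1(1) = 217/37; a_2 = (217/37)/(57/10) = 2170/2109
  n = 3: D(3) = 3(3 + 17/20) = 231/20; numerator = -3(2170/2109) + 1(-60/37) = -3310/703; a_3 = (-3310/703)/(231/20) = -66200/162393
  n = 4: D(4) = 4(4 + 17/20) = 97/5; numerator = -3(-66200/162393) + 1(2170/2109) = 365690/162393; a_4 = (365690/162393)/(97/5) = 18850/162393

r = 5/4; a_0 = 1; a_1 = -60/37; a_2 = 2170/2109; a_3 = -66200/162393; a_4 = 18850/162393


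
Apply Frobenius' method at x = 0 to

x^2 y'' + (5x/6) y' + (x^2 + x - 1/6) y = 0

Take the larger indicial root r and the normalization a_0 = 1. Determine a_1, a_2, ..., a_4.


Write in Frobenius form y'' + (p(x)/x) y' + (q(x)/x^2) y = 0:
  p(x) = 5/6,  q(x) = x^2 + x - 1/6.
Indicial equation: r(r-1) + (5/6) r + (-1/6) = 0 -> roots r_1 = 1/2, r_2 = -1/3.
Take r = r_1 = 1/2. Let y(x) = x^r sum_{n>=0} a_n x^n with a_0 = 1.
Substitute y = x^r sum a_n x^n and match x^{r+n}. The recurrence is
  D(n) a_n + 1 a_{n-1} + 1 a_{n-2} = 0,  where D(n) = (r+n)(r+n-1) + (5/6)(r+n) + (-1/6).
  a_n = [-1 a_{n-1} - 1 a_{n-2}] / D(n).
Since the indicial polynomial factors as (r - r_1)(r - r_2), D(n) = (r_1 + n - r_1)(r_1 + n - r_2) = n(n + 5/6).
Evaluating step by step (a_0 = 1):
  n = 1: D(1) = 1(1 + 5/6) = 11/6; numerator = -1(1) = -1; a_1 = (-1)/(11/6) = -6/11
  n = 2: D(2) = 2(2 + 5/6) = 17/3; numerator = -1(-6/11) - 1(1) = -5/11; a_2 = (-5/11)/(17/3) = -15/187
  n = 3: D(3) = 3(3 + 5/6) = 23/2; numerator = -1(-15/187) - 1(-6/11) = 117/187; a_3 = (117/187)/(23/2) = 234/4301
  n = 4: D(4) = 4(4 + 5/6) = 58/3; numerator = -1(234/4301) - 1(-15/187) = 111/4301; a_4 = (111/4301)/(58/3) = 333/249458

r = 1/2; a_0 = 1; a_1 = -6/11; a_2 = -15/187; a_3 = 234/4301; a_4 = 333/249458


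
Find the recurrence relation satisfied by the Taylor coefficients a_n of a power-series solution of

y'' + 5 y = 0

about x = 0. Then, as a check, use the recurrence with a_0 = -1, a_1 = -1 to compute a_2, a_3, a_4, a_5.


Substitute y = sum_n a_n x^n into y'' + (const) y = 0.
y''(x) = sum_{n>=0} (n+2)(n+1) a_{n+2} x^n.
The ODE becomes sum_n [(n+2)(n+1) a_{n+2} + 5 a_n] x^n = 0.
Setting each coefficient to zero gives the recurrence:
  (n+2)(n+1) a_{n+2} + 5 a_n = 0,
  a_{n+2} = -5 / ((n+1)(n+2)) a_n.

Check with a_0 = -1, a_1 = -1 (apply the recurrence for n = 0, 1, 2, 3): a_0 = -1, a_1 = -1, a_2 = 5/2, a_3 = 5/6, a_4 = -25/24, a_5 = -5/24.

a_{n+2} = -5/((n+1)(n+2)) * a_n; check: a_0 = -1, a_1 = -1, a_2 = 5/2, a_3 = 5/6, a_4 = -25/24, a_5 = -5/24


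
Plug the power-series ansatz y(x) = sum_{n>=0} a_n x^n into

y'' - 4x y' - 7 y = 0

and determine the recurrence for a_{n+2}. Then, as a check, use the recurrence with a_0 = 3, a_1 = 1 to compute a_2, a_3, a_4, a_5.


Substitute y = sum_n a_n x^n.
y''(x) has coefficient (n+2)(n+1) a_{n+2} at x^n;
-4 x y'(x) has coefficient -4 n a_n at x^n (shift);
-7 y(x) has coefficient -7 a_n at x^n.
Matching x^n: (n+2)(n+1) a_{n+2} + (-4n - 7) a_n = 0.
Thus a_{n+2} = (4n + 7) / ((n+1)(n+2)) * a_n.

Check with a_0 = 3, a_1 = 1 (apply the recurrence for n = 0, 1, 2, 3): a_0 = 3, a_1 = 1, a_2 = 21/2, a_3 = 11/6, a_4 = 105/8, a_5 = 209/120.

a_(n+2) = (4n + 7) / ((n+1)(n+2)) * a_n; check: a_0 = 3, a_1 = 1, a_2 = 21/2, a_3 = 11/6, a_4 = 105/8, a_5 = 209/120


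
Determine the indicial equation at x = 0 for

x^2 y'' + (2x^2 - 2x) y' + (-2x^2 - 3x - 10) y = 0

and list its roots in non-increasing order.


Divide by x^2 to reach normal form y'' + P_1(x) y' + P_2(x) y = 0 with P_1(x) = 2 - 2/x and P_2(x) = -2 - 3/x - 10/x^2.
x = 0 is a singular point because the y'-coefficient 2 - 2/x has a pole at x = 0 and the y-coefficient -2 - 3/x - 10/x^2 has a pole at x = 0.
It is a regular singular point because x P_1(x) = p(x) = 2x - 2 and x^2 P_2(x) = q(x) = -2x^2 - 3x - 10 are polynomials, hence analytic at x = 0.
p(0) = -2,  q(0) = -10.
Indicial equation: r(r-1) + p(0) r + q(0) = 0, i.e. r^2 + (p(0) - 1) r + q(0) = 0, i.e. r^2 - 3 r - 10 = 0.
Discriminant: (-3)^2 - 4(-10) = 49, so r = (3 ± 7)/2.
Solving: r_1 = 5, r_2 = -2.

indicial: r^2 - 3 r - 10 = 0; roots r_1 = 5, r_2 = -2


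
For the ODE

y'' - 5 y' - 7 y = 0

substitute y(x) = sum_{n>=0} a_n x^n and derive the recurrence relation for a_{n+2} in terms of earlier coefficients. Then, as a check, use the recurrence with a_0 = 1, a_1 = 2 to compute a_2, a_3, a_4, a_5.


Substitute y = sum_n a_n x^n.
y''(x) has coefficient (n+2)(n+1) a_{n+2} at x^n;
-5 y'(x) has coefficient -5 (n+1) a_{n+1} at x^n;
-7 y(x) has coefficient -7 a_n at x^n.
Matching x^n: (n+2)(n+1) a_{n+2} - 5 (n+1) a_{n+1} - 7 a_n = 0.
Thus a_{n+2} = [5 (n+1) a_{n+1} + 7 a_n] / ((n+1)(n+2)).

Check with a_0 = 1, a_1 = 2 (apply the recurrence for n = 0, 1, 2, 3): a_0 = 1, a_1 = 2, a_2 = 17/2, a_3 = 33/2, a_4 = 307/12, a_5 = 3763/120.

a_(n+2) = [5 (n+1) a_(n+1) + 7 a_n] / ((n+1)(n+2)); check: a_0 = 1, a_1 = 2, a_2 = 17/2, a_3 = 33/2, a_4 = 307/12, a_5 = 3763/120


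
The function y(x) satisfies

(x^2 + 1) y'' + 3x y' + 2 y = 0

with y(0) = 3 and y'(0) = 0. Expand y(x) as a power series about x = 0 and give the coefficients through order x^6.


Ansatz: y(x) = sum_{n>=0} a_n x^n, so y'(x) = sum_{n>=1} n a_n x^(n-1) and y''(x) = sum_{n>=2} n(n-1) a_n x^(n-2).
Substitute into P(x) y'' + Q(x) y' + R(x) y = 0 with P(x) = x^2 + 1, Q(x) = 3x, R(x) = 2, and match powers of x.
Initial conditions: a_0 = 3, a_1 = 0.
Setting the coefficient of each power of x to zero and solving order by order (substituting the coefficients already found):
  x^0: 2 a_2 + 2 a_0 = 0  ->  2 a_2 = -2 a_0 = -6  ->  a_2 = -3
  x^1: 6 a_3 + 5 a_1 = 0  ->  6 a_3 = -5 a_1 = 0  ->  a_3 = 0
  x^2: 12 a_4 + 10 a_2 = 0  ->  12 a_4 = -10 a_2 = 30  ->  a_4 = 5/2
  x^3: 20 a_5 + 17 a_3 = 0  ->  20 a_5 = -17 a_3 = 0  ->  a_5 = 0
  x^4: 30 a_6 + 26 a_4 = 0  ->  30 a_6 = -26 a_4 = -65  ->  a_6 = -13/6
Truncated series: y(x) = 3 - 3 x^2 + (5/2) x^4 - (13/6) x^6 + O(x^7).

a_0 = 3; a_1 = 0; a_2 = -3; a_3 = 0; a_4 = 5/2; a_5 = 0; a_6 = -13/6


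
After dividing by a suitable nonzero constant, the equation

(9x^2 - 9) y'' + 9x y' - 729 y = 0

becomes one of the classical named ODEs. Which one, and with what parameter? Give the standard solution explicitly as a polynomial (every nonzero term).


All three coefficients share the factor -9; dividing through by -9 gives  (1 - x^2) y'' - x y' + 81 y = 0.
This matches the Chebyshev equation (1 - x^2) y'' - x y' + n^2 y = 0 (note the -x y' term, not -2x y') with n^2 = 81, so n = 9; the polynomial solution is T_9(x).
With y = sum_k a_k x^k, matching x^k gives (k+2)(k+1) a_{k+2} = (k^2 - n^2) a_k = (k - 9)(k + 9) a_k. The right side vanishes at k = 9, so the series with the parity of 9 terminates at degree 9.
Standard normalization: leading coefficient of T_n is 2^(n-1), so a_9 = 2^8 = 256. Work downward with a_k = (k+1)(k+2) a_{k+2} / ((k - 9)(k + 9)):
  a_7 = (8)(9)(256) / ((7 - 9)(7 + 9)) = 18432/(-32) = -576
  a_5 = (6)(7)(-576) / ((5 - 9)(5 + 9)) = -24192/(-56) = 432
  a_3 = (4)(5)(432) / ((3 - 9)(3 + 9)) = 8640/(-72) = -120
  a_1 = (2)(3)(-120) / ((1 - 9)(1 + 9)) = -720/(-80) = 9
Hence T_9(x) = 256 x^9 - 576 x^7 + 432 x^5 - 120 x^3 + 9 x.

T_9(x); series = 256 x^9 - 576 x^7 + 432 x^5 - 120 x^3 + 9 x


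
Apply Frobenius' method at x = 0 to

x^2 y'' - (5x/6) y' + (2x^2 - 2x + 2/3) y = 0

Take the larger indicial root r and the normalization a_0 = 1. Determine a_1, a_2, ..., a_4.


Write in Frobenius form y'' + (p(x)/x) y' + (q(x)/x^2) y = 0:
  p(x) = -5/6,  q(x) = 2x^2 - 2x + 2/3.
Indicial equation: r(r-1) + (-5/6) r + (2/3) = 0 -> roots r_1 = 4/3, r_2 = 1/2.
Take r = r_1 = 4/3. Let y(x) = x^r sum_{n>=0} a_n x^n with a_0 = 1.
Substitute y = x^r sum a_n x^n and match x^{r+n}. The recurrence is
  D(n) a_n - 2 a_{n-1} + 2 a_{n-2} = 0,  where D(n) = (r+n)(r+n-1) + (-5/6)(r+n) + (2/3).
  a_n = [2 a_{n-1} - 2 a_{n-2}] / D(n).
Since the indicial polynomial factors as (r - r_1)(r - r_2), D(n) = (r_1 + n - r_1)(r_1 + n - r_2) = n(n + 5/6).
Evaluating step by step (a_0 = 1):
  n = 1: D(1) = 1(1 + 5/6) = 11/6; numerator = 2(1) = 2; a_1 = (2)/(11/6) = 12/11
  n = 2: D(2) = 2(2 + 5/6) = 17/3; numerator = 2(12/11) - 2(1) = 2/11; a_2 = (2/11)/(17/3) = 6/187
  n = 3: D(3) = 3(3 + 5/6) = 23/2; numerator = 2(6/187) - 2(12/11) = -36/17; a_3 = (-36/17)/(23/2) = -72/391
  n = 4: D(4) = 4(4 + 5/6) = 58/3; numerator = 2(-72/391) - 2(6/187) = -1860/4301; a_4 = (-1860/4301)/(58/3) = -2790/124729

r = 4/3; a_0 = 1; a_1 = 12/11; a_2 = 6/187; a_3 = -72/391; a_4 = -2790/124729


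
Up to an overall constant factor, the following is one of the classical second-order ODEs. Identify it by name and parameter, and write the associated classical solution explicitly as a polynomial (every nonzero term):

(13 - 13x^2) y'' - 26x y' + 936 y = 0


All three coefficients share the factor 13; dividing through by 13 gives  (1 - x^2) y'' - 2x y' + 72 y = 0.
This matches the Legendre equation (1 - x^2) y'' - 2x y' + n(n+1) y = 0 (note the -2x y' term) with n(n+1) = 72, so n = 8; the polynomial solution is P_8(x).
With y = sum_k a_k x^k, matching x^k gives (k+2)(k+1) a_{k+2} = [k(k+1) - n(n+1)] a_k = (k - 8)(k + 9) a_k. The right side vanishes at k = 8, so the series with the parity of 8 terminates at degree 8.
Standard normalization (P_n(1) = 1): leading coefficient (2n)!/(2^n (n!)^2) = 20922789888000/(256*1625702400) = 6435/128, so a_8 = 6435/128. Work downward with a_k = (k+1)(k+2) a_{k+2} / ((k - 8)(k + 9)):
  a_6 = (7)(8)(6435/128) / ((6 - 8)(6 + 9)) = (45045/16)/(-30) = -3003/32
  a_4 = (5)(6)(-3003/32) / ((4 - 8)(4 + 9)) = (-45045/16)/(-52) = 3465/64
  a_2 = (3)(4)(3465/64) / ((2 - 8)(2 + 9)) = (10395/16)/(-66) = -315/32
  a_0 = (1)(2)(-315/32) / ((0 - 8)(0 + 9)) = (-315/16)/(-72) = 35/128
Hence P_8(x) = 6435 x^8/128 - 3003 x^6/32 + 3465 x^4/64 - 315 x^2/32 + 35/128.

P_8(x); series = 6435 x^8/128 - 3003 x^6/32 + 3465 x^4/64 - 315 x^2/32 + 35/128


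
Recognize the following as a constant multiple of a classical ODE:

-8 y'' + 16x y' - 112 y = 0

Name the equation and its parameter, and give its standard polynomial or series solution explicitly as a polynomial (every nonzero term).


All three coefficients share the factor -8; dividing through by -8 gives  y'' - 2x y' + 14 y = 0.
This matches the Hermite equation y'' - 2x y' + 2n y = 0 with 2n = 14, so n = 7; the polynomial solution is H_7(x).
With y = sum_k a_k x^k, matching x^k gives (k+2)(k+1) a_{k+2} = 2(k - n) a_k = 2(k - 7) a_k. The right side vanishes at k = 7, so the series with the parity of 7 terminates at degree 7.
Standard normalization: leading coefficient of H_n is 2^n, so a_7 = 2^7 = 128. Work downward with a_k = (k+1)(k+2) a_{k+2} / (2(k - n)):
  a_5 = (6)(7)(128) / (2(5 - 7)) = 5376/(-4) = -1344
  a_3 = (4)(5)(-1344) / (2(3 - 7)) = -26880/(-8) = 3360
  a_1 = (2)(3)(3360) / (2(1 - 7)) = 20160/(-12) = -1680
Hence H_7(x) = 128 x^7 - 1344 x^5 + 3360 x^3 - 1680 x.

H_7(x); series = 128 x^7 - 1344 x^5 + 3360 x^3 - 1680 x


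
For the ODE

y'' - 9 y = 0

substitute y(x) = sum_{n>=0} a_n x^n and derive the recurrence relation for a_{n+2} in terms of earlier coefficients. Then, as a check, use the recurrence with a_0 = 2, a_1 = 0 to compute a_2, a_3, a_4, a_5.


Substitute y = sum_n a_n x^n into y'' + (const) y = 0.
y''(x) = sum_{n>=0} (n+2)(n+1) a_{n+2} x^n.
The ODE becomes sum_n [(n+2)(n+1) a_{n+2} - 9 a_n] x^n = 0.
Setting each coefficient to zero gives the recurrence:
  (n+2)(n+1) a_{n+2} - 9 a_n = 0,
  a_{n+2} = 9 / ((n+1)(n+2)) a_n.

Check with a_0 = 2, a_1 = 0 (apply the recurrence for n = 0, 1, 2, 3): a_0 = 2, a_1 = 0, a_2 = 9, a_3 = 0, a_4 = 27/4, a_5 = 0.

a_{n+2} = 9/((n+1)(n+2)) * a_n; check: a_0 = 2, a_1 = 0, a_2 = 9, a_3 = 0, a_4 = 27/4, a_5 = 0


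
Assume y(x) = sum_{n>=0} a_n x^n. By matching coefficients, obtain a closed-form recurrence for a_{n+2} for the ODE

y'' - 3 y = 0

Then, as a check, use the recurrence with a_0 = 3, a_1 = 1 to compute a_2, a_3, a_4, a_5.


Substitute y = sum_n a_n x^n into y'' + (const) y = 0.
y''(x) = sum_{n>=0} (n+2)(n+1) a_{n+2} x^n.
The ODE becomes sum_n [(n+2)(n+1) a_{n+2} - 3 a_n] x^n = 0.
Setting each coefficient to zero gives the recurrence:
  (n+2)(n+1) a_{n+2} - 3 a_n = 0,
  a_{n+2} = 3 / ((n+1)(n+2)) a_n.

Check with a_0 = 3, a_1 = 1 (apply the recurrence for n = 0, 1, 2, 3): a_0 = 3, a_1 = 1, a_2 = 9/2, a_3 = 1/2, a_4 = 9/8, a_5 = 3/40.

a_{n+2} = 3/((n+1)(n+2)) * a_n; check: a_0 = 3, a_1 = 1, a_2 = 9/2, a_3 = 1/2, a_4 = 9/8, a_5 = 3/40


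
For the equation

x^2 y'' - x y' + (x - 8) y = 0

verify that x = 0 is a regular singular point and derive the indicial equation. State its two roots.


Divide by x^2 to reach normal form y'' + P_1(x) y' + P_2(x) y = 0 with P_1(x) = -1/x and P_2(x) = 1/x - 8/x^2.
x = 0 is a singular point because the y'-coefficient -1/x has a pole at x = 0 and the y-coefficient 1/x - 8/x^2 has a pole at x = 0.
It is a regular singular point because x P_1(x) = p(x) = -1 and x^2 P_2(x) = q(x) = x - 8 are polynomials, hence analytic at x = 0.
p(0) = -1,  q(0) = -8.
Indicial equation: r(r-1) + p(0) r + q(0) = 0, i.e. r^2 + (p(0) - 1) r + q(0) = 0, i.e. r^2 - 2 r - 8 = 0.
Discriminant: (-2)^2 - 4(-8) = 36, so r = (2 ± 6)/2.
Solving: r_1 = 4, r_2 = -2.

indicial: r^2 - 2 r - 8 = 0; roots r_1 = 4, r_2 = -2


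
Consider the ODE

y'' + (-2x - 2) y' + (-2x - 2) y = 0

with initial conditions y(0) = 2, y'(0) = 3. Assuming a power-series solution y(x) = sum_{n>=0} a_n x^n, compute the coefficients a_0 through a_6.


Ansatz: y(x) = sum_{n>=0} a_n x^n, so y'(x) = sum_{n>=1} n a_n x^(n-1) and y''(x) = sum_{n>=2} n(n-1) a_n x^(n-2).
Substitute into P(x) y'' + Q(x) y' + R(x) y = 0 with P(x) = 1, Q(x) = -2x - 2, R(x) = -2x - 2, and match powers of x.
Initial conditions: a_0 = 2, a_1 = 3.
Setting the coefficient of each power of x to zero and solving order by order (substituting the coefficients already found):
  x^0: 2 a_2 - 2 a_1 - 2 a_0 = 0  ->  2 a_2 = 2 a_1 + 2 a_0 = 10  ->  a_2 = 5
  x^1: 6 a_3 - 4 a_2 - 4 a_1 - 2 a_0 = 0  ->  6 a_3 = 4 a_2 + 4 a_1 + 2 a_0 = 36  ->  a_3 = 6
  x^2: 12 a_4 - 6 a_3 - 6 a_2 - 2 a_1 = 0  ->  12 a_4 = 6 a_3 + 6 a_2 + 2 a_1 = 72  ->  a_4 = 6
  x^3: 20 a_5 - 8 a_4 - 8 a_3 - 2 a_2 = 0  ->  20 a_5 = 8 a_4 + 8 a_3 + 2 a_2 = 106  ->  a_5 = 53/10
  x^4: 30 a_6 - 10 a_5 - 10 a_4 - 2 a_3 = 0  ->  30 a_6 = 10 a_5 + 10 a_4 + 2 a_3 = 125  ->  a_6 = 25/6
Truncated series: y(x) = 2 + 3 x + 5 x^2 + 6 x^3 + 6 x^4 + (53/10) x^5 + (25/6) x^6 + O(x^7).

a_0 = 2; a_1 = 3; a_2 = 5; a_3 = 6; a_4 = 6; a_5 = 53/10; a_6 = 25/6


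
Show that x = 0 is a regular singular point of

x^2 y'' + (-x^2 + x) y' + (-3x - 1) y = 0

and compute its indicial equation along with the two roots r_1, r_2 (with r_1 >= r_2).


Divide by x^2 to reach normal form y'' + P_1(x) y' + P_2(x) y = 0 with P_1(x) = -1 + 1/x and P_2(x) = -3/x - 1/x^2.
x = 0 is a singular point because the y'-coefficient -1 + 1/x has a pole at x = 0 and the y-coefficient -3/x - 1/x^2 has a pole at x = 0.
It is a regular singular point because x P_1(x) = p(x) = 1 - x and x^2 P_2(x) = q(x) = -3x - 1 are polynomials, hence analytic at x = 0.
p(0) = 1,  q(0) = -1.
Indicial equation: r(r-1) + p(0) r + q(0) = 0, i.e. r^2 + (p(0) - 1) r + q(0) = 0, i.e. r^2 - 1 = 0.
Discriminant: (0)^2 - 4(-1) = 4, so r = (0 ± 2)/2.
Solving: r_1 = 1, r_2 = -1.

indicial: r^2 - 1 = 0; roots r_1 = 1, r_2 = -1


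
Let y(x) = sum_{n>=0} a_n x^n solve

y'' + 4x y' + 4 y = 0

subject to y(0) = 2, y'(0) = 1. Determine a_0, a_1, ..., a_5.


Ansatz: y(x) = sum_{n>=0} a_n x^n, so y'(x) = sum_{n>=1} n a_n x^(n-1) and y''(x) = sum_{n>=2} n(n-1) a_n x^(n-2).
Substitute into P(x) y'' + Q(x) y' + R(x) y = 0 with P(x) = 1, Q(x) = 4x, R(x) = 4, and match powers of x.
Initial conditions: a_0 = 2, a_1 = 1.
Setting the coefficient of each power of x to zero and solving order by order (substituting the coefficients already found):
  x^0: 2 a_2 + 4 a_0 = 0  ->  2 a_2 = -4 a_0 = -8  ->  a_2 = -4
  x^1: 6 a_3 + 8 a_1 = 0  ->  6 a_3 = -8 a_1 = -8  ->  a_3 = -4/3
  x^2: 12 a_4 + 12 a_2 = 0  ->  12 a_4 = -12 a_2 = 48  ->  a_4 = 4
  x^3: 20 a_5 + 16 a_3 = 0  ->  20 a_5 = -16 a_3 = 64/3  ->  a_5 = 16/15
Truncated series: y(x) = 2 + x - 4 x^2 - (4/3) x^3 + 4 x^4 + (16/15) x^5 + O(x^6).

a_0 = 2; a_1 = 1; a_2 = -4; a_3 = -4/3; a_4 = 4; a_5 = 16/15


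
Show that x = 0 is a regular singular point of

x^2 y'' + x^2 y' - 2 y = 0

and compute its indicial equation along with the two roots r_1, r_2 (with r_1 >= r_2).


Divide by x^2 to reach normal form y'' + P_1(x) y' + P_2(x) y = 0 with P_1(x) = 1 and P_2(x) = -2/x^2.
x = 0 is a singular point because the y-coefficient -2/x^2 has a pole at x = 0.
It is a regular singular point because x P_1(x) = p(x) = x and x^2 P_2(x) = q(x) = -2 are polynomials, hence analytic at x = 0.
p(0) = 0,  q(0) = -2.
Indicial equation: r(r-1) + p(0) r + q(0) = 0, i.e. r^2 + (p(0) - 1) r + q(0) = 0, i.e. r^2 - 1 r - 2 = 0.
Discriminant: (-1)^2 - 4(-2) = 9, so r = (1 ± 3)/2.
Solving: r_1 = 2, r_2 = -1.

indicial: r^2 - 1 r - 2 = 0; roots r_1 = 2, r_2 = -1


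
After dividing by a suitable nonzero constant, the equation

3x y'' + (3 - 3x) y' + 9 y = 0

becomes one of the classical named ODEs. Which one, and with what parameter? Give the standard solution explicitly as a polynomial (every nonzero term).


All three coefficients share the factor 3; dividing through by 3 gives  x y'' + (1 - x) y' + 3 y = 0.
This matches the Laguerre equation x y'' + (1 - x) y' + n y = 0 with n = 3; the polynomial solution is L_3(x).
With y = sum_k a_k x^k, matching x^k gives (k+1)k a_{k+1} + (k+1) a_{k+1} - k a_k + n a_k = 0, i.e. (k+1)^2 a_{k+1} = (k - n) a_k = (k - 3) a_k. The right side vanishes at k = 3, so the series terminates at degree 3.
Standard normalization L_n(0) = 1 gives a_0 = 1. Work upward with a_{k+1} = (k - 3) a_k / (k+1)^2:
  a_1 = (0 - 3)(1) / 1^2 = -3/1 = -3
  a_2 = (1 - 3)(-3) / 2^2 = 6/4 = 3/2
  a_3 = (2 - 3)(3/2) / 3^2 = (-3/2)/9 = -1/6
Hence L_3(x) = -x^3/6 + 3 x^2/2 - 3 x + 1.

L_3(x); series = -x^3/6 + 3 x^2/2 - 3 x + 1


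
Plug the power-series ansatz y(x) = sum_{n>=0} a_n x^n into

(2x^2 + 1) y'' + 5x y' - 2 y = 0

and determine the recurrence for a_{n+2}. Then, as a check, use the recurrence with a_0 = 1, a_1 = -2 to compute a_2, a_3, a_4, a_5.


Substitute y = sum_n a_n x^n.
(1 + 2 x^2) y'' contributes (n+2)(n+1) a_{n+2} + 2 n(n-1) a_n at x^n.
5 x y'(x) contributes 5 n a_n at x^n.
-2 y(x) contributes -2 a_n at x^n.
Matching x^n: (n+2)(n+1) a_{n+2} + (2 n(n-1) + 5 n - 2) a_n = 0.
Thus a_{n+2} = (-2 n(n-1) - 5 n + 2) / ((n+1)(n+2)) * a_n.

Check with a_0 = 1, a_1 = -2 (apply the recurrence for n = 0, 1, 2, 3): a_0 = 1, a_1 = -2, a_2 = 1, a_3 = 1, a_4 = -1, a_5 = -5/4.

a_(n+2) = (-2 n(n-1) - 5 n + 2) / ((n+1)(n+2)) * a_n; check: a_0 = 1, a_1 = -2, a_2 = 1, a_3 = 1, a_4 = -1, a_5 = -5/4


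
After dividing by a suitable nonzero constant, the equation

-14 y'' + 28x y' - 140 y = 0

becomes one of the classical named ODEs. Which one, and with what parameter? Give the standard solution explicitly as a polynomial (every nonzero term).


All three coefficients share the factor -14; dividing through by -14 gives  y'' - 2x y' + 10 y = 0.
This matches the Hermite equation y'' - 2x y' + 2n y = 0 with 2n = 10, so n = 5; the polynomial solution is H_5(x).
With y = sum_k a_k x^k, matching x^k gives (k+2)(k+1) a_{k+2} = 2(k - n) a_k = 2(k - 5) a_k. The right side vanishes at k = 5, so the series with the parity of 5 terminates at degree 5.
Standard normalization: leading coefficient of H_n is 2^n, so a_5 = 2^5 = 32. Work downward with a_k = (k+1)(k+2) a_{k+2} / (2(k - n)):
  a_3 = (4)(5)(32) / (2(3 - 5)) = 640/(-4) = -160
  a_1 = (2)(3)(-160) / (2(1 - 5)) = -960/(-8) = 120
Hence H_5(x) = 32 x^5 - 160 x^3 + 120 x.

H_5(x); series = 32 x^5 - 160 x^3 + 120 x


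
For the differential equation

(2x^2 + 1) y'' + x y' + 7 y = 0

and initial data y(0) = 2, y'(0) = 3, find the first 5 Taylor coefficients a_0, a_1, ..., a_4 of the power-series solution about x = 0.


Ansatz: y(x) = sum_{n>=0} a_n x^n, so y'(x) = sum_{n>=1} n a_n x^(n-1) and y''(x) = sum_{n>=2} n(n-1) a_n x^(n-2).
Substitute into P(x) y'' + Q(x) y' + R(x) y = 0 with P(x) = 2x^2 + 1, Q(x) = x, R(x) = 7, and match powers of x.
Initial conditions: a_0 = 2, a_1 = 3.
Setting the coefficient of each power of x to zero and solving order by order (substituting the coefficients already found):
  x^0: 2 a_2 + 7 a_0 = 0  ->  2 a_2 = -7 a_0 = -14  ->  a_2 = -7
  x^1: 6 a_3 + 8 a_1 = 0  ->  6 a_3 = -8 a_1 = -24  ->  a_3 = -4
  x^2: 12 a_4 + 13 a_2 = 0  ->  12 a_4 = -13 a_2 = 91  ->  a_4 = 91/12
Truncated series: y(x) = 2 + 3 x - 7 x^2 - 4 x^3 + (91/12) x^4 + O(x^5).

a_0 = 2; a_1 = 3; a_2 = -7; a_3 = -4; a_4 = 91/12


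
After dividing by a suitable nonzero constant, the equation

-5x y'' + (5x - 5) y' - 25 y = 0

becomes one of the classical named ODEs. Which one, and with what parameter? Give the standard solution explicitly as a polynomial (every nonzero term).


All three coefficients share the factor -5; dividing through by -5 gives  x y'' + (1 - x) y' + 5 y = 0.
This matches the Laguerre equation x y'' + (1 - x) y' + n y = 0 with n = 5; the polynomial solution is L_5(x).
With y = sum_k a_k x^k, matching x^k gives (k+1)k a_{k+1} + (k+1) a_{k+1} - k a_k + n a_k = 0, i.e. (k+1)^2 a_{k+1} = (k - n) a_k = (k - 5) a_k. The right side vanishes at k = 5, so the series terminates at degree 5.
Standard normalization L_n(0) = 1 gives a_0 = 1. Work upward with a_{k+1} = (k - 5) a_k / (k+1)^2:
  a_1 = (0 - 5)(1) / 1^2 = -5/1 = -5
  a_2 = (1 - 5)(-5) / 2^2 = 20/4 = 5
  a_3 = (2 - 5)(5) / 3^2 = -15/9 = -5/3
  a_4 = (3 - 5)(-5/3) / 4^2 = (10/3)/16 = 5/24
  a_5 = (4 - 5)(5/24) / 5^2 = (-5/24)/25 = -1/120
Hence L_5(x) = -x^5/120 + 5 x^4/24 - 5 x^3/3 + 5 x^2 - 5 x + 1.

L_5(x); series = -x^5/120 + 5 x^4/24 - 5 x^3/3 + 5 x^2 - 5 x + 1


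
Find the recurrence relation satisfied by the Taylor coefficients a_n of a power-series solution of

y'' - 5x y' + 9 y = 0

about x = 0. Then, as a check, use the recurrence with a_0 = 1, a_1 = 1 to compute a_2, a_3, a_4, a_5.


Substitute y = sum_n a_n x^n.
y''(x) has coefficient (n+2)(n+1) a_{n+2} at x^n;
-5 x y'(x) has coefficient -5 n a_n at x^n (shift);
9 y(x) has coefficient 9 a_n at x^n.
Matching x^n: (n+2)(n+1) a_{n+2} + (-5n + 9) a_n = 0.
Thus a_{n+2} = (5n - 9) / ((n+1)(n+2)) * a_n.

Check with a_0 = 1, a_1 = 1 (apply the recurrence for n = 0, 1, 2, 3): a_0 = 1, a_1 = 1, a_2 = -9/2, a_3 = -2/3, a_4 = -3/8, a_5 = -1/5.

a_(n+2) = (5n - 9) / ((n+1)(n+2)) * a_n; check: a_0 = 1, a_1 = 1, a_2 = -9/2, a_3 = -2/3, a_4 = -3/8, a_5 = -1/5


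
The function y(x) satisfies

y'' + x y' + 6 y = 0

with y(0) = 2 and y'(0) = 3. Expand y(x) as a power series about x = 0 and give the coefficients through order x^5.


Ansatz: y(x) = sum_{n>=0} a_n x^n, so y'(x) = sum_{n>=1} n a_n x^(n-1) and y''(x) = sum_{n>=2} n(n-1) a_n x^(n-2).
Substitute into P(x) y'' + Q(x) y' + R(x) y = 0 with P(x) = 1, Q(x) = x, R(x) = 6, and match powers of x.
Initial conditions: a_0 = 2, a_1 = 3.
Setting the coefficient of each power of x to zero and solving order by order (substituting the coefficients already found):
  x^0: 2 a_2 + 6 a_0 = 0  ->  2 a_2 = -6 a_0 = -12  ->  a_2 = -6
  x^1: 6 a_3 + 7 a_1 = 0  ->  6 a_3 = -7 a_1 = -21  ->  a_3 = -7/2
  x^2: 12 a_4 + 8 a_2 = 0  ->  12 a_4 = -8 a_2 = 48  ->  a_4 = 4
  x^3: 20 a_5 + 9 a_3 = 0  ->  20 a_5 = -9 a_3 = 63/2  ->  a_5 = 63/40
Truncated series: y(x) = 2 + 3 x - 6 x^2 - (7/2) x^3 + 4 x^4 + (63/40) x^5 + O(x^6).

a_0 = 2; a_1 = 3; a_2 = -6; a_3 = -7/2; a_4 = 4; a_5 = 63/40
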